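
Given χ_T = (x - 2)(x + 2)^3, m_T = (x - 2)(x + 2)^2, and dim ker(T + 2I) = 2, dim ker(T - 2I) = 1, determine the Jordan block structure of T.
Jordan blocks: (-2, 2), (-2, 1), (2, 1)

λ = -2: algebraic multiplicity 3 (exponent in χ_T), largest block size 2 (exponent in m_T), 2 blocks (geometric multiplicity). These force block sizes [2, 1].
λ = 2: algebraic multiplicity 1 (exponent in χ_T), largest block size 1 (exponent in m_T), 1 block (geometric multiplicity). This forces block sizes [1].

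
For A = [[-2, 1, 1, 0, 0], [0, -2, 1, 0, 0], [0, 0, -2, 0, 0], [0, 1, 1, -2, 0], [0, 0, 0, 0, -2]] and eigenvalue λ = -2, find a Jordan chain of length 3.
We seek v_1 ∈ ker((A + 2I)^3) \ ker((A + 2I)^2), then set v_{i+1} = (A + 2I) v_i.

One such chain is v_1 = [[0, 0, 1, -2, 0]]^T, v_2 = [[1, 1, 0, 1, 0]]^T, v_3 = [[1, 0, 0, 1, 0]]^T. Check: (A + 2I) v_3 = [[0, 0, 0, 0, 0]]^T = 0.

v_1 = [[0, 0, 1, -2, 0]]^T, v_2 = [[1, 1, 0, 1, 0]]^T, v_3 = [[1, 0, 0, 1, 0]]^T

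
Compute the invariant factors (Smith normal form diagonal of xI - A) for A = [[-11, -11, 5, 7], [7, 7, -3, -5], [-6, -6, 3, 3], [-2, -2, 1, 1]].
The Jordan structure of A has elementary divisors x^2, x^2. Arranging the block sizes at each eigenvalue in decreasing order and taking row products gives the invariant factors.

Invariant factors (smallest first, each dividing the next): x^2, x^2.

Check: the last factor x^2 is the minimal polynomial, and the product x^4 is the characteristic polynomial.

x^2, x^2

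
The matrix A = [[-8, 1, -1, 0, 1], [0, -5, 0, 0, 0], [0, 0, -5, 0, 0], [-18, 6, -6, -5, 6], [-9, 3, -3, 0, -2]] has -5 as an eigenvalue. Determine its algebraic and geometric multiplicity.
algebraic multiplicity 5, geometric multiplicity 4

The characteristic polynomial is (x + 5)^5, so the factor x + 5 appears with exponent 5: the algebraic multiplicity is 5.

rank(A + 5I) = 1, so the eigenspace has dimension 5 - 1 = 4: the geometric multiplicity is 4.

Since 4 < 5, A is not diagonalizable.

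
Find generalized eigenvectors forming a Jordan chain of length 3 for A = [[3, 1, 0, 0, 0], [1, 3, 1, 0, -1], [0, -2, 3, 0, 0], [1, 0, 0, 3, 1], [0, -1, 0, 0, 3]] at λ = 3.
We seek v_1 ∈ ker((A - 3I)^3) \ ker((A - 3I)^2), then set v_{i+1} = (A - 3I) v_i.

One such chain is v_1 = [[0, 0, 1, 0, 0]]^T, v_2 = [[0, 1, 0, 0, 0]]^T, v_3 = [[1, 0, -2, 0, -1]]^T. Check: (A - 3I) v_3 = [[0, 0, 0, 0, 0]]^T = 0.

v_1 = [[0, 0, 1, 0, 0]]^T, v_2 = [[0, 1, 0, 0, 0]]^T, v_3 = [[1, 0, -2, 0, -1]]^T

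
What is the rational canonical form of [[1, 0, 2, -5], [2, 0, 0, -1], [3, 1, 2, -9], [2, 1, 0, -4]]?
The invariant factors of A (the non-unit diagonal entries of the Smith normal form of xI - A over ℚ[x]) are x(x - 1)^2(x + 3), each dividing the next. The characteristic polynomial is their product, x(x - 1)^2(x + 3).

The rational canonical form is the block-diagonal matrix of companion matrices C(f_i):
R = [[0, 0, 0, 0], [1, 0, 0, -3], [0, 1, 0, 5], [0, 0, 1, -1]].

R = [[0, 0, 0, 0], [1, 0, 0, -3], [0, 1, 0, 5], [0, 0, 1, -1]]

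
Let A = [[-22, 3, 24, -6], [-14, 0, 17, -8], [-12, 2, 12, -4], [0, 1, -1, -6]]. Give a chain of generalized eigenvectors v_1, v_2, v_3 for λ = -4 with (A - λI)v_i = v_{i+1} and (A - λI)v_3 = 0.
v_1 = [[1, -2, 1, -1]]^T, v_2 = [[6, 3, 4, -1]]^T, v_3 = [[3, 4, 2, 1]]^T

We seek v_1 ∈ ker((A + 4I)^3) \ ker((A + 4I)^2), then set v_{i+1} = (A + 4I) v_i.

One such chain is v_1 = [[1, -2, 1, -1]]^T, v_2 = [[6, 3, 4, -1]]^T, v_3 = [[3, 4, 2, 1]]^T. Check: (A + 4I) v_3 = [[0, 0, 0, 0]]^T = 0.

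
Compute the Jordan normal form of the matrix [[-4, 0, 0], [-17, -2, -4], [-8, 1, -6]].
The characteristic polynomial is det(xI - A) = (x + 4)^3, so the eigenvalues are -4 (algebraic multiplicity 3).

For λ = -4: rank(A + 4I) = 2, rank((A + 4I)^2) = 1, rank((A + 4I)^3) = 0. The eigenspace has dimension 3 - 2 = 1, so there is 1 Jordan block; the rank sequence gives block sizes [3].

Assembling the blocks gives the Jordan form J above.

J = [[-4, 1, 0], [0, -4, 1], [0, 0, -4]]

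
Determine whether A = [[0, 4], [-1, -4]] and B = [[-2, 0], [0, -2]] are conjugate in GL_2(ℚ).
Both have characteristic polynomial (x + 2)^2, but the minimal polynomial of A is (x + 2)^2 while the minimal polynomial of B is x + 2. The minimal polynomial is a similarity invariant, so A and B are not similar.

No.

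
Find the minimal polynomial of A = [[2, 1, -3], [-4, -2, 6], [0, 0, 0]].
m_A(x) = x^2

The characteristic polynomial factors as x^3. The minimal polynomial is ∏(x - λ)^{k_λ} where k_λ is the size of the largest Jordan block at λ.

For λ = 0: rank(A) = 1, and the largest Jordan block has size 2 (the smallest k with rank(A^k) = rank(A^(k+1))).

So m_A(x) = x^2.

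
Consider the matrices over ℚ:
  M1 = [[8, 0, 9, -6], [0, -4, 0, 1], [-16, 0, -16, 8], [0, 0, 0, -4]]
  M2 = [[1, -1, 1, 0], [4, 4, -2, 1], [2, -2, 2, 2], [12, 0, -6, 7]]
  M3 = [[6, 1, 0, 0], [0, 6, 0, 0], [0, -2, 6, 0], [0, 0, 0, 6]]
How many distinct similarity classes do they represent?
Characteristic polynomials: χ_{M1} = (x + 4)^4, χ_{M2} = (x - 4)^2(x - 3)^2, χ_{M3} = (x - 6)^4.

{M1}: invariant factors (x + 4)^2, (x + 4)^2.

{M2}: invariant factors x - 4, (x - 4)(x - 3)^2.

{M3}: invariant factors x - 6, x - 6, (x - 6)^2.

Matrices are similar if and only if their invariant-factor lists agree; the partition into similarity classes is {M1}, {M2}, {M3}.

3 classes: {M1}, {M2}, {M3}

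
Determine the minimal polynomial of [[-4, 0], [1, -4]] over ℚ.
The characteristic polynomial factors as (x + 4)^2. The minimal polynomial is ∏(x - λ)^{k_λ} where k_λ is the size of the largest Jordan block at λ.

For λ = -4: rank(A + 4I) = 1, and the largest Jordan block has size 2 (the smallest k with rank((A + 4I)^k) = rank((A + 4I)^(k+1))).

So m_A(x) = (x + 4)^2.

m_A(x) = (x + 4)^2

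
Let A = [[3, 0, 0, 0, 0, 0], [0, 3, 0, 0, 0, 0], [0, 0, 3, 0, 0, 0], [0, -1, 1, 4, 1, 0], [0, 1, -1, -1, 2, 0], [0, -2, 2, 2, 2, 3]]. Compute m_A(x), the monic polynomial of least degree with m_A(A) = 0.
The characteristic polynomial factors as (x - 3)^6. The minimal polynomial is ∏(x - λ)^{k_λ} where k_λ is the size of the largest Jordan block at λ.

For λ = 3: rank(A - 3I) = 1, and the largest Jordan block has size 2 (the smallest k with rank((A - 3I)^k) = rank((A - 3I)^(k+1))).

So m_A(x) = (x - 3)^2.

m_A(x) = (x - 3)^2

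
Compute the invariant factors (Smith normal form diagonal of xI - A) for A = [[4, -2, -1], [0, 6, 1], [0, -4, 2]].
The Jordan structure of A has elementary divisors (x - 4)^2, (x - 4). Arranging the block sizes at each eigenvalue in decreasing order and taking row products gives the invariant factors.

Invariant factors (smallest first, each dividing the next): x - 4, (x - 4)^2.

Check: the last factor (x - 4)^2 is the minimal polynomial, and the product (x - 4)^3 is the characteristic polynomial.

x - 4, (x - 4)^2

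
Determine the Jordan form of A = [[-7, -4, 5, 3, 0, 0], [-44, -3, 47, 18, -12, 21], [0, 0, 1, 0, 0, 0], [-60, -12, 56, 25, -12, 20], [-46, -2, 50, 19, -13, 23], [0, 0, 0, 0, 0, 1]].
The characteristic polynomial is det(xI - A) = (x - 1)^5(x + 1), so the eigenvalues are -1 (algebraic multiplicity 1), 1 (algebraic multiplicity 5).

For λ = -1: algebraic multiplicity 1 gives one 1×1 block.

For λ = 1: rank(A - I) = 3, rank((A - I)^2) = 1. The eigenspace has dimension 6 - 3 = 3, so there are 3 Jordan blocks; the rank sequence gives block sizes [2, 2, 1].

Assembling the blocks gives the Jordan form J above.

J = [[-1, 0, 0, 0, 0, 0], [0, 1, 1, 0, 0, 0], [0, 0, 1, 0, 0, 0], [0, 0, 0, 1, 1, 0], [0, 0, 0, 0, 1, 0], [0, 0, 0, 0, 0, 1]]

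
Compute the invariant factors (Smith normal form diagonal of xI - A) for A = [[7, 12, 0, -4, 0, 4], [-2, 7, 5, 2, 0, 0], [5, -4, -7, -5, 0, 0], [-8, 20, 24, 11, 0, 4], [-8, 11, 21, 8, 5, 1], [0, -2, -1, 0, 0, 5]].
The Jordan structure of A has elementary divisors (x - 3), (x - 5)^3, (x - 5)^2. Arranging the block sizes at each eigenvalue in decreasing order and taking row products gives the invariant factors.

Invariant factors (smallest first, each dividing the next): (x - 5)^2, (x - 5)^3(x - 3).

Check: the last factor (x - 5)^3(x - 3) is the minimal polynomial, and the product (x - 5)^5(x - 3) is the characteristic polynomial.

(x - 5)^2, (x - 5)^3(x - 3)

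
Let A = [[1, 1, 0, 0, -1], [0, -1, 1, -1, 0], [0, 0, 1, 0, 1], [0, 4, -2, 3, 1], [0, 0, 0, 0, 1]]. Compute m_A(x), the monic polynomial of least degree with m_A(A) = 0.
The characteristic polynomial factors as (x - 1)^5. The minimal polynomial is ∏(x - λ)^{k_λ} where k_λ is the size of the largest Jordan block at λ.

For λ = 1: rank(A - I) = 3, and the largest Jordan block has size 3 (the smallest k with rank((A - I)^k) = rank((A - I)^(k+1))).

So m_A(x) = (x - 1)^3.

m_A(x) = (x - 1)^3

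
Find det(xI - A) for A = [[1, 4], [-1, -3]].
xI - A = [[x - 1, -4], [1, x + 3]].

Expanding det(xI - A) along the first row:
det(xI - A) = + (x - 1)·det([[x + 3]]) - (-4)·det([[1]]).

Evaluating gives χ_A(x) = x^2 + 2x + 1 = (x + 1)^2.

χ_A(x) = (x + 1)^2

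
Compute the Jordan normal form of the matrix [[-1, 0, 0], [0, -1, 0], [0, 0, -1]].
The characteristic polynomial is det(xI - A) = (x + 1)^3, so the eigenvalues are -1 (algebraic multiplicity 3).

For λ = -1: rank(A + I) = 0. The eigenspace has dimension 3 - 0 = 3, so there are 3 Jordan blocks; the rank sequence gives block sizes [1, 1, 1].

Assembling the blocks gives the Jordan form J above.

J = [[-1, 0, 0], [0, -1, 0], [0, 0, -1]]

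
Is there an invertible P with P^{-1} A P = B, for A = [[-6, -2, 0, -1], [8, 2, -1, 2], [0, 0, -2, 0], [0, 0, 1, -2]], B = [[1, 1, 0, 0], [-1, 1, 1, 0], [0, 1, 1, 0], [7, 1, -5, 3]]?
trace(A) = -8 but trace(B) = 6. The trace is a similarity invariant, so A and B are not similar.

No.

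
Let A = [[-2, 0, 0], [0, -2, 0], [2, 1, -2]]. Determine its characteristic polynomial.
xI - A = [[x + 2, 0, 0], [0, x + 2, 0], [-2, -1, x + 2]].

Expanding det(xI - A) along the first row:
det(xI - A) = + (x + 2)·det([[x + 2, 0], [-1, x + 2]]) - (0)·det([[0, 0], [-2, x + 2]]) + (0)·det([[0, x + 2], [-2, -1]]).

Evaluating gives χ_A(x) = x^3 + 6x^2 + 12x + 8 = (x + 2)^3.

χ_A(x) = (x + 2)^3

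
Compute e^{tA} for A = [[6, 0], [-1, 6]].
e^{tA} = [[e^{6*t}, 0], [-t*e^{6*t}, e^{6*t}]]

A has Jordan form J = [[6, 1], [0, 6]] with A = PJP^{-1}, so e^{tA} = P e^{tJ} P^{-1}.

For a Jordan block J_k(λ), e^{tJ_k(λ)} = e^{λt} · (I + tN + t^2 N^2/2! + ... + t^{k-1} N^{k-1}/(k-1)!) where N is the nilpotent superdiagonal part.

Assembling the blocks and conjugating back gives the entries of e^{tA} as shown above.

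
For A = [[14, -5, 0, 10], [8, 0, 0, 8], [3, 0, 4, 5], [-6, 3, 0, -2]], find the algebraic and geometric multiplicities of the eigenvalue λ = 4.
The characteristic polynomial is (x - 4)^4, so the factor x - 4 appears with exponent 4: the algebraic multiplicity is 4.

rank(A - 4I) = 2, so the eigenspace has dimension 4 - 2 = 2: the geometric multiplicity is 2.

Since 2 < 4, A is not diagonalizable.

algebraic multiplicity 4, geometric multiplicity 2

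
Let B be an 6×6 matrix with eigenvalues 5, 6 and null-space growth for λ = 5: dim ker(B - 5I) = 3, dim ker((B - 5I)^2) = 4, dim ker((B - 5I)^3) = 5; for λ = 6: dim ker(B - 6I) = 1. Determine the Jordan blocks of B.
Jordan blocks: (5, 3), (5, 1), (5, 1), (6, 1)

λ = 5: successive nullity increments [3, 1, 1] count blocks of size ≥ k; block sizes are [3, 1, 1].
λ = 6: successive nullity increments [1] count blocks of size ≥ k; block sizes are [1].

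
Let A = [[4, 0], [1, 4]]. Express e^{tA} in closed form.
e^{tA} = [[e^{4*t}, 0], [t*e^{4*t}, e^{4*t}]]

A has Jordan form J = [[4, 1], [0, 4]] with A = PJP^{-1}, so e^{tA} = P e^{tJ} P^{-1}.

For a Jordan block J_k(λ), e^{tJ_k(λ)} = e^{λt} · (I + tN + t^2 N^2/2! + ... + t^{k-1} N^{k-1}/(k-1)!) where N is the nilpotent superdiagonal part.

Assembling the blocks and conjugating back gives the entries of e^{tA} as shown above.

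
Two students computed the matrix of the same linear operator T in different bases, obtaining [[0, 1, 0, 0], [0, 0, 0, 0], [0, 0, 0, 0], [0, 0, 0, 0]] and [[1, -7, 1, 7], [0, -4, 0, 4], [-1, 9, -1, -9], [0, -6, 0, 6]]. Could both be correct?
No.

trace(A) = 0 but trace(B) = 2. The trace is a similarity invariant, so A and B are not similar.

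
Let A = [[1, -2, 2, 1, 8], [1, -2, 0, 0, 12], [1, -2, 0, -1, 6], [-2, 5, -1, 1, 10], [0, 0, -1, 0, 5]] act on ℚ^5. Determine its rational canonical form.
The invariant factors of A (the non-unit diagonal entries of the Smith normal form of xI - A over ℚ[x]) are x(x - 5)(x^3 + 4x + 1), each dividing the next. The characteristic polynomial is their product, x(x - 5)(x^3 + 4x + 1).

The rational canonical form is the block-diagonal matrix of companion matrices C(f_i):
R = [[0, 0, 0, 0, 0], [1, 0, 0, 0, 5], [0, 1, 0, 0, 19], [0, 0, 1, 0, -4], [0, 0, 0, 1, 5]].

Note the characteristic polynomial does not split into linear factors over ℚ, so A has no Jordan form over ℚ; the rational canonical form exists over any field.

R = [[0, 0, 0, 0, 0], [1, 0, 0, 0, 5], [0, 1, 0, 0, 19], [0, 0, 1, 0, -4], [0, 0, 0, 1, 5]]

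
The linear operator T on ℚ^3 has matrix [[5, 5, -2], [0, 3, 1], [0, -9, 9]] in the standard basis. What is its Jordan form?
J = [[5, 0, 0], [0, 6, 1], [0, 0, 6]]

The characteristic polynomial is det(xI - A) = (x - 6)^2(x - 5), so the eigenvalues are 5 (algebraic multiplicity 1), 6 (algebraic multiplicity 2).

For λ = 5: algebraic multiplicity 1 gives one 1×1 block.

For λ = 6: rank(A - 6I) = 2, rank((A - 6I)^2) = 1. The eigenspace has dimension 3 - 2 = 1, so there is 1 Jordan block; the rank sequence gives block sizes [2].

Assembling the blocks gives the Jordan form J above.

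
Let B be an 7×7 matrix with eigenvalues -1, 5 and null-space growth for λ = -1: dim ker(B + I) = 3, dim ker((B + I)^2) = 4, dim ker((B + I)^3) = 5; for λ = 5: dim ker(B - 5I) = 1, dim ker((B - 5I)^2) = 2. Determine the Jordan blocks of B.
Jordan blocks: (-1, 3), (-1, 1), (-1, 1), (5, 2)

λ = -1: successive nullity increments [3, 1, 1] count blocks of size ≥ k; block sizes are [3, 1, 1].
λ = 5: successive nullity increments [1, 1] count blocks of size ≥ k; block sizes are [2].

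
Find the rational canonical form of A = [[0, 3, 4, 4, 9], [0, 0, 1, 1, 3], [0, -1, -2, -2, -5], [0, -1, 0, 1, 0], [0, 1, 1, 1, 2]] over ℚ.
R = [[0, 0, 0, 0, 0], [0, 0, 0, 0, 0], [0, 1, 0, 0, -2], [0, 0, 1, 0, 0], [0, 0, 0, 1, 1]]

The invariant factors of A (the non-unit diagonal entries of the Smith normal form of xI - A over ℚ[x]) are x, x(x + 1)(x^2 - 2x + 2), each dividing the next. The characteristic polynomial is their product, x^2(x + 1)(x^2 - 2x + 2).

The rational canonical form is the block-diagonal matrix of companion matrices C(f_i):
R = [[0, 0, 0, 0, 0], [0, 0, 0, 0, 0], [0, 1, 0, 0, -2], [0, 0, 1, 0, 0], [0, 0, 0, 1, 1]].

Note the characteristic polynomial does not split into linear factors over ℚ, so A has no Jordan form over ℚ; the rational canonical form exists over any field.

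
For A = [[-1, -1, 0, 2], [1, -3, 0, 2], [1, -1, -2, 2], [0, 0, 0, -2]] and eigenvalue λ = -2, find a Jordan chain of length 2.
v_1 = [[1, 0, 1, 0]]^T, v_2 = [[1, 1, 1, 0]]^T

We seek v_1 ∈ ker((A + 2I)^2) \ ker(A + 2I), then set v_{i+1} = (A + 2I) v_i.

One such chain is v_1 = [[1, 0, 1, 0]]^T, v_2 = [[1, 1, 1, 0]]^T. Check: (A + 2I) v_2 = [[0, 0, 0, 0]]^T = 0.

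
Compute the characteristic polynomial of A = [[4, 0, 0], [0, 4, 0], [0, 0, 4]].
χ_A(x) = (x - 4)^3

xI - A = [[x - 4, 0, 0], [0, x - 4, 0], [0, 0, x - 4]].

Expanding det(xI - A) along the first row:
det(xI - A) = + (x - 4)·det([[x - 4, 0], [0, x - 4]]) - (0)·det([[0, 0], [0, x - 4]]) + (0)·det([[0, x - 4], [0, 0]]).

Evaluating gives χ_A(x) = x^3 - 12x^2 + 48x - 64 = (x - 4)^3.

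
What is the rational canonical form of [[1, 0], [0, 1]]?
The invariant factors of A (the non-unit diagonal entries of the Smith normal form of xI - A over ℚ[x]) are x - 1, x - 1, each dividing the next. The characteristic polynomial is their product, (x - 1)^2.

The rational canonical form is the block-diagonal matrix of companion matrices C(f_i):
R = [[1, 0], [0, 1]].

R = [[1, 0], [0, 1]]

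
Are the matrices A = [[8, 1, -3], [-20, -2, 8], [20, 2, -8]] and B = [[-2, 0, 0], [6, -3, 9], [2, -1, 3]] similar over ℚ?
Yes.

Two matrices over a field are similar if and only if they have the same invariant factors.

Both A and B have characteristic polynomial x^2(x + 2) and minimal polynomial x^2(x + 2). Computing further, both have invariant factors x^2(x + 2). Hence A and B are similar.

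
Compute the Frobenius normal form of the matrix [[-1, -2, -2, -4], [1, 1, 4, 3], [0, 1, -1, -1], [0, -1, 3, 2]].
The invariant factors of A (the non-unit diagonal entries of the Smith normal form of xI - A over ℚ[x]) are (x - 1)(x^3 + x - 5), each dividing the next. The characteristic polynomial is their product, (x - 1)(x^3 + x - 5).

The rational canonical form is the block-diagonal matrix of companion matrices C(f_i):
R = [[0, 0, 0, -5], [1, 0, 0, 6], [0, 1, 0, -1], [0, 0, 1, 1]].

Note the characteristic polynomial does not split into linear factors over ℚ, so A has no Jordan form over ℚ; the rational canonical form exists over any field.

R = [[0, 0, 0, -5], [1, 0, 0, 6], [0, 1, 0, -1], [0, 0, 1, 1]]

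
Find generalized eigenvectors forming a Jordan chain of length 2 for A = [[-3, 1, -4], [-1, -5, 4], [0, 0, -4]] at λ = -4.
v_1 = [[0, 1, 0]]^T, v_2 = [[1, -1, 0]]^T

We seek v_1 ∈ ker((A + 4I)^2) \ ker(A + 4I), then set v_{i+1} = (A + 4I) v_i.

One such chain is v_1 = [[0, 1, 0]]^T, v_2 = [[1, -1, 0]]^T. Check: (A + 4I) v_2 = [[0, 0, 0]]^T = 0.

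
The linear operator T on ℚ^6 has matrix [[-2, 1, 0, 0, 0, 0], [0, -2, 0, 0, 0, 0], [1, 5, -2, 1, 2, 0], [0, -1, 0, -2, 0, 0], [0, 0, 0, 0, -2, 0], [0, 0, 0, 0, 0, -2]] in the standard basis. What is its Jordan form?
The characteristic polynomial is det(xI - A) = (x + 2)^6, so the eigenvalues are -2 (algebraic multiplicity 6).

For λ = -2: rank(A + 2I) = 2, rank((A + 2I)^2) = 0. The eigenspace has dimension 6 - 2 = 4, so there are 4 Jordan blocks; the rank sequence gives block sizes [2, 2, 1, 1].

Assembling the blocks gives the Jordan form J above.

J = [[-2, 1, 0, 0, 0, 0], [0, -2, 0, 0, 0, 0], [0, 0, -2, 1, 0, 0], [0, 0, 0, -2, 0, 0], [0, 0, 0, 0, -2, 0], [0, 0, 0, 0, 0, -2]]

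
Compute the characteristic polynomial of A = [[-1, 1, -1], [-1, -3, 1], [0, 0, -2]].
χ_A(x) = (x + 2)^3

xI - A = [[x + 1, -1, 1], [1, x + 3, -1], [0, 0, x + 2]].

Expanding det(xI - A) along the first row:
det(xI - A) = + (x + 1)·det([[x + 3, -1], [0, x + 2]]) - (-1)·det([[1, -1], [0, x + 2]]) + (1)·det([[1, x + 3], [0, 0]]).

Evaluating gives χ_A(x) = x^3 + 6x^2 + 12x + 8 = (x + 2)^3.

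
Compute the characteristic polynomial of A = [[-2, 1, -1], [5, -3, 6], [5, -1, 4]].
χ_A(x) = (x - 3)(x + 2)^2

xI - A = [[x + 2, -1, 1], [-5, x + 3, -6], [-5, 1, x - 4]].

Expanding det(xI - A) along the first row:
det(xI - A) = + (x + 2)·det([[x + 3, -6], [1, x - 4]]) - (-1)·det([[-5, -6], [-5, x - 4]]) + (1)·det([[-5, x + 3], [-5, 1]]).

Evaluating gives χ_A(x) = x^3 + x^2 - 8x - 12 = (x - 3)(x + 2)^2.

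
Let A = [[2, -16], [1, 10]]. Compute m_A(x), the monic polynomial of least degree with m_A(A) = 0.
m_A(x) = (x - 6)^2

The characteristic polynomial factors as (x - 6)^2. The minimal polynomial is ∏(x - λ)^{k_λ} where k_λ is the size of the largest Jordan block at λ.

For λ = 6: rank(A - 6I) = 1, and the largest Jordan block has size 2 (the smallest k with rank((A - 6I)^k) = rank((A - 6I)^(k+1))).

So m_A(x) = (x - 6)^2.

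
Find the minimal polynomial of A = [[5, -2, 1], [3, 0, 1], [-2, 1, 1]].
m_A(x) = (x - 2)^3

The characteristic polynomial factors as (x - 2)^3. The minimal polynomial is ∏(x - λ)^{k_λ} where k_λ is the size of the largest Jordan block at λ.

For λ = 2: rank(A - 2I) = 2, and the largest Jordan block has size 3 (the smallest k with rank((A - 2I)^k) = rank((A - 2I)^(k+1))).

So m_A(x) = (x - 2)^3.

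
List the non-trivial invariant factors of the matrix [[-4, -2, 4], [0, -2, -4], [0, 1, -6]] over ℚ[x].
x + 4, (x + 4)^2

The Jordan structure of A has elementary divisors (x + 4)^2, (x + 4). Arranging the block sizes at each eigenvalue in decreasing order and taking row products gives the invariant factors.

Invariant factors (smallest first, each dividing the next): x + 4, (x + 4)^2.

Check: the last factor (x + 4)^2 is the minimal polynomial, and the product (x + 4)^3 is the characteristic polynomial.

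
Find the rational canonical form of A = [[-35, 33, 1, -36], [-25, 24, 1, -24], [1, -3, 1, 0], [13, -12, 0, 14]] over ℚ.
The invariant factors of A (the non-unit diagonal entries of the Smith normal form of xI - A over ℚ[x]) are (x^2 - 2x + 6)^2, each dividing the next. The characteristic polynomial is their product, (x^2 - 2x + 6)^2.

The rational canonical form is the block-diagonal matrix of companion matrices C(f_i):
R = [[0, 0, 0, -36], [1, 0, 0, 24], [0, 1, 0, -16], [0, 0, 1, 4]].

Note the characteristic polynomial does not split into linear factors over ℚ, so A has no Jordan form over ℚ; the rational canonical form exists over any field.

R = [[0, 0, 0, -36], [1, 0, 0, 24], [0, 1, 0, -16], [0, 0, 1, 4]]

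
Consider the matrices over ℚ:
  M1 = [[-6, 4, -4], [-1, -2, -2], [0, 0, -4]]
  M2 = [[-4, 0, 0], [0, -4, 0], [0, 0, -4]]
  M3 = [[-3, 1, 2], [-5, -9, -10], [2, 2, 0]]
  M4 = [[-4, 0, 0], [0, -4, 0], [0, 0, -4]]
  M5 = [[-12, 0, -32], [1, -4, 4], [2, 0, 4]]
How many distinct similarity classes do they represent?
Characteristic polynomials: χ_{M1} = (x + 4)^3, χ_{M2} = (x + 4)^3, χ_{M3} = (x + 4)^3, χ_{M4} = (x + 4)^3, χ_{M5} = (x + 4)^3.

{M1, M3, M5}: invariant factors x + 4, (x + 4)^2.

{M2, M4}: invariant factors x + 4, x + 4, x + 4.

Matrices are similar if and only if their invariant-factor lists agree; the partition into similarity classes is {M1, M3, M5}, {M2, M4}.

2 classes: {M1, M3, M5}, {M2, M4}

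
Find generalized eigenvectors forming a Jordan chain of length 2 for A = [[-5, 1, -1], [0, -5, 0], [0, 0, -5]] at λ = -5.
We seek v_1 ∈ ker((A + 5I)^2) \ ker(A + 5I), then set v_{i+1} = (A + 5I) v_i.

One such chain is v_1 = [[1, 1, 0]]^T, v_2 = [[1, 0, 0]]^T. Check: (A + 5I) v_2 = [[0, 0, 0]]^T = 0.

v_1 = [[1, 1, 0]]^T, v_2 = [[1, 0, 0]]^T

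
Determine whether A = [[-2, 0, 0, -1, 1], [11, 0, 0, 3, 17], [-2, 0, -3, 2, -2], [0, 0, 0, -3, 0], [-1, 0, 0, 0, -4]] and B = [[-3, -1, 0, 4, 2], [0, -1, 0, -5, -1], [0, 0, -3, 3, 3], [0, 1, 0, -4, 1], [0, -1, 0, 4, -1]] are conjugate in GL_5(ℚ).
No.

Both have characteristic polynomial x(x + 3)^4, but the minimal polynomial of A is x(x + 3)^3 while the minimal polynomial of B is x(x + 3)^2. The minimal polynomial is a similarity invariant, so A and B are not similar.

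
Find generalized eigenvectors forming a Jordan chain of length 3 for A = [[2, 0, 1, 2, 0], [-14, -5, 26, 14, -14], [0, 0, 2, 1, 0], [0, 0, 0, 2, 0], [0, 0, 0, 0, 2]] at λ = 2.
v_1 = [[0, 0, 0, 1, 1]]^T, v_2 = [[2, 0, 1, 0, 0]]^T, v_3 = [[1, -2, 0, 0, 0]]^T

We seek v_1 ∈ ker((A - 2I)^3) \ ker((A - 2I)^2), then set v_{i+1} = (A - 2I) v_i.

One such chain is v_1 = [[0, 0, 0, 1, 1]]^T, v_2 = [[2, 0, 1, 0, 0]]^T, v_3 = [[1, -2, 0, 0, 0]]^T. Check: (A - 2I) v_3 = [[0, 0, 0, 0, 0]]^T = 0.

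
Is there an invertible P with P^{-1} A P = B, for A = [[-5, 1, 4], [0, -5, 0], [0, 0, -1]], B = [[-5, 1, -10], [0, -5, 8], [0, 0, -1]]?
Two matrices over a field are similar if and only if they have the same invariant factors.

Both A and B have characteristic polynomial (x + 1)(x + 5)^2 and minimal polynomial (x + 1)(x + 5)^2. Computing further, both have invariant factors (x + 1)(x + 5)^2. Hence A and B are similar.

Yes.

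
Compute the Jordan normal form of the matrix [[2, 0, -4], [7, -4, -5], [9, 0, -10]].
J = [[-4, 1, 0], [0, -4, 1], [0, 0, -4]]

The characteristic polynomial is det(xI - A) = (x + 4)^3, so the eigenvalues are -4 (algebraic multiplicity 3).

For λ = -4: rank(A + 4I) = 2, rank((A + 4I)^2) = 1, rank((A + 4I)^3) = 0. The eigenspace has dimension 3 - 2 = 1, so there is 1 Jordan block; the rank sequence gives block sizes [3].

Assembling the blocks gives the Jordan form J above.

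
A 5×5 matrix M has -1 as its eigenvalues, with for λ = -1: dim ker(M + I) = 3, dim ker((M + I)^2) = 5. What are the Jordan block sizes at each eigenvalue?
Jordan blocks: (-1, 2), (-1, 2), (-1, 1)

λ = -1: successive nullity increments [3, 2] count blocks of size ≥ k; block sizes are [2, 2, 1].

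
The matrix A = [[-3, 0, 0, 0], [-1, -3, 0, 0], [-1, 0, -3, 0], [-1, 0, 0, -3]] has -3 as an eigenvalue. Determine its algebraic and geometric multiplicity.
algebraic multiplicity 4, geometric multiplicity 3

The characteristic polynomial is (x + 3)^4, so the factor x + 3 appears with exponent 4: the algebraic multiplicity is 4.

rank(A + 3I) = 1, so the eigenspace has dimension 4 - 1 = 3: the geometric multiplicity is 3.

Since 3 < 4, A is not diagonalizable.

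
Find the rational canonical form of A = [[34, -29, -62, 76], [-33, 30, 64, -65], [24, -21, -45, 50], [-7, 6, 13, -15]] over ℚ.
The invariant factors of A (the non-unit diagonal entries of the Smith normal form of xI - A over ℚ[x]) are (x - 4)(x^3 + 2x - 2), each dividing the next. The characteristic polynomial is their product, (x - 4)(x^3 + 2x - 2).

The rational canonical form is the block-diagonal matrix of companion matrices C(f_i):
R = [[0, 0, 0, -8], [1, 0, 0, 10], [0, 1, 0, -2], [0, 0, 1, 4]].

Note the characteristic polynomial does not split into linear factors over ℚ, so A has no Jordan form over ℚ; the rational canonical form exists over any field.

R = [[0, 0, 0, -8], [1, 0, 0, 10], [0, 1, 0, -2], [0, 0, 1, 4]]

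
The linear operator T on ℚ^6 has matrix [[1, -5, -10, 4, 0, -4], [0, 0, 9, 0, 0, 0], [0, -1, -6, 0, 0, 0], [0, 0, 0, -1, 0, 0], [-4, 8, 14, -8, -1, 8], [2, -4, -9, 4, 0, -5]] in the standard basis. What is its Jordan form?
J = [[-3, 1, 0, 0, 0, 0], [0, -3, 1, 0, 0, 0], [0, 0, -3, 0, 0, 0], [0, 0, 0, -1, 0, 0], [0, 0, 0, 0, -1, 0], [0, 0, 0, 0, 0, -1]]

The characteristic polynomial is det(xI - A) = (x + 1)^3(x + 3)^3, so the eigenvalues are -3 (algebraic multiplicity 3), -1 (algebraic multiplicity 3).

For λ = -3: rank(A + 3I) = 5, rank((A + 3I)^2) = 4, rank((A + 3I)^3) = 3. The eigenspace has dimension 6 - 5 = 1, so there is 1 Jordan block; the rank sequence gives block sizes [3].

For λ = -1: rank(A + I) = 3. The eigenspace has dimension 6 - 3 = 3, so there are 3 Jordan blocks; the rank sequence gives block sizes [1, 1, 1].

Assembling the blocks gives the Jordan form J above.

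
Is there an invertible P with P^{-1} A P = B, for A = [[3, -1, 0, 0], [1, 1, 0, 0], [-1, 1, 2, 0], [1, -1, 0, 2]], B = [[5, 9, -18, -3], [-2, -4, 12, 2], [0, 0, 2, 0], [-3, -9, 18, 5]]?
Yes.

Two matrices over a field are similar if and only if they have the same invariant factors.

Both A and B have characteristic polynomial (x - 2)^4 and minimal polynomial (x - 2)^2. Computing further, both have invariant factors x - 2, x - 2, (x - 2)^2. Hence A and B are similar.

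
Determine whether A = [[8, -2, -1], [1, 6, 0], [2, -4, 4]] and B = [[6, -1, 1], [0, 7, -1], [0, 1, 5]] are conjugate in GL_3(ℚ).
No.

Both have characteristic polynomial (x - 6)^3, but the minimal polynomial of A is (x - 6)^3 while the minimal polynomial of B is (x - 6)^2. The minimal polynomial is a similarity invariant, so A and B are not similar.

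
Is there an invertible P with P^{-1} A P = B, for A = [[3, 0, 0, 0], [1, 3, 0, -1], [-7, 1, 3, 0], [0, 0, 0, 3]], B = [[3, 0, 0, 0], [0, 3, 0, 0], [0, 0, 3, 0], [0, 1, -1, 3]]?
No.

Both have characteristic polynomial (x - 3)^4, but the minimal polynomial of A is (x - 3)^3 while the minimal polynomial of B is (x - 3)^2. The minimal polynomial is a similarity invariant, so A and B are not similar.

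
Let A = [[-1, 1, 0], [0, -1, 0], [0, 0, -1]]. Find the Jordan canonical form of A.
J = [[-1, 1, 0], [0, -1, 0], [0, 0, -1]]

The characteristic polynomial is det(xI - A) = (x + 1)^3, so the eigenvalues are -1 (algebraic multiplicity 3).

For λ = -1: rank(A + I) = 1, rank((A + I)^2) = 0. The eigenspace has dimension 3 - 1 = 2, so there are 2 Jordan blocks; the rank sequence gives block sizes [2, 1].

Assembling the blocks gives the Jordan form J above.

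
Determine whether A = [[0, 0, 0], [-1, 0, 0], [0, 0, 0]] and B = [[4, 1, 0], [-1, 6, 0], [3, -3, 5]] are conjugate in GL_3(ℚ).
No.

trace(A) = 0 but trace(B) = 15. The trace is a similarity invariant, so A and B are not similar.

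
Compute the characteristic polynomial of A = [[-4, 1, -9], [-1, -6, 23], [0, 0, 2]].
χ_A(x) = (x - 2)(x + 5)^2

xI - A = [[x + 4, -1, 9], [1, x + 6, -23], [0, 0, x - 2]].

Expanding det(xI - A) along the first row:
det(xI - A) = + (x + 4)·det([[x + 6, -23], [0, x - 2]]) - (-1)·det([[1, -23], [0, x - 2]]) + (9)·det([[1, x + 6], [0, 0]]).

Evaluating gives χ_A(x) = x^3 + 8x^2 + 5x - 50 = (x - 2)(x + 5)^2.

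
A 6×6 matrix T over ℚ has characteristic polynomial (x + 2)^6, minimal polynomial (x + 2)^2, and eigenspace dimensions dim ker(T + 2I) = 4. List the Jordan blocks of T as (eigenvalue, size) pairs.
λ = -2: algebraic multiplicity 6 (exponent in χ_T), largest block size 2 (exponent in m_T), 4 blocks (geometric multiplicity). These force block sizes [2, 2, 1, 1].

Jordan blocks: (-2, 2), (-2, 2), (-2, 1), (-2, 1)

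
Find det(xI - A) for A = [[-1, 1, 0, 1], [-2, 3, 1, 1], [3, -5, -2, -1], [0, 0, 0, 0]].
xI - A = [[x + 1, -1, 0, -1], [2, x - 3, -1, -1], [-3, 5, x + 2, 1], [0, 0, 0, x]].

Expanding det(xI - A) along the first row:
det(xI - A) = + (x + 1)·det([[x - 3, -1, -1], [5, x + 2, 1], [0, 0, x]]) - (-1)·det([[2, -1, -1], [-3, x + 2, 1], [0, 0, x]]) + (0)·det([[2, x - 3, -1], [-3, 5, 1], [0, 0, x]]) - (-1)·det([[2, x - 3, -1], [-3, 5, x + 2], [0, 0, 0]]).

Evaluating gives χ_A(x) = x^4.

χ_A(x) = x^4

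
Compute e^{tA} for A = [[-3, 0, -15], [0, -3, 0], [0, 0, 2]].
e^{tA} = [[e^{-3*t}, 0, 3*(1 - e^{5*t})*e^{-3*t}], [0, e^{-3*t}, 0], [0, 0, e^{2*t}]]

A has Jordan form J = [[-3, 0, 0], [0, -3, 0], [0, 0, 2]] with A = PJP^{-1}, so e^{tA} = P e^{tJ} P^{-1}.

For a Jordan block J_k(λ), e^{tJ_k(λ)} = e^{λt} · (I + tN + t^2 N^2/2! + ... + t^{k-1} N^{k-1}/(k-1)!) where N is the nilpotent superdiagonal part.

Assembling the blocks and conjugating back gives the entries of e^{tA} as shown above.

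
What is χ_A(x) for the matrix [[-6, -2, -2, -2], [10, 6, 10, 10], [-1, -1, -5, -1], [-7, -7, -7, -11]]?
xI - A = [[x + 6, 2, 2, 2], [-10, x - 6, -10, -10], [1, 1, x + 5, 1], [7, 7, 7, x + 11]].

Expanding det(xI - A) along the first row:
det(xI - A) = + (x + 6)·det([[x - 6, -10, -10], [1, x + 5, 1], [7, 7, x + 11]]) - (2)·det([[-10, -10, -10], [1, x + 5, 1], [7, 7, x + 11]]) + (2)·det([[-10, x - 6, -10], [1, 1, 1], [7, 7, x + 11]]) - (2)·det([[-10, x - 6, -10], [1, 1, x + 5], [7, 7, 7]]).

Evaluating gives χ_A(x) = x^4 + 16x^3 + 96x^2 + 256x + 256 = (x + 4)^4.

χ_A(x) = (x + 4)^4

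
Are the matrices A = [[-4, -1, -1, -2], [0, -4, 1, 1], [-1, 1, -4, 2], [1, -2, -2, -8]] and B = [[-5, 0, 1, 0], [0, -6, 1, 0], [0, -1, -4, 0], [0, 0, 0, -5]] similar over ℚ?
Two matrices over a field are similar if and only if they have the same invariant factors.

Both A and B have characteristic polynomial (x + 5)^4 and minimal polynomial (x + 5)^3. Computing further, both have invariant factors x + 5, (x + 5)^3. Hence A and B are similar.

Yes.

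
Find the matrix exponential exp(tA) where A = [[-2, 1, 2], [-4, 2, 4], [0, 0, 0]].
e^{tA} = [[1 - 2*t, t, 2*t], [-4*t, 2*t + 1, 4*t], [0, 0, 1]]

A has Jordan form J = [[0, 1, 0], [0, 0, 0], [0, 0, 0]] with A = PJP^{-1}, so e^{tA} = P e^{tJ} P^{-1}.

For a Jordan block J_k(λ), e^{tJ_k(λ)} = e^{λt} · (I + tN + t^2 N^2/2! + ... + t^{k-1} N^{k-1}/(k-1)!) where N is the nilpotent superdiagonal part.

Assembling the blocks and conjugating back gives the entries of e^{tA} as shown above.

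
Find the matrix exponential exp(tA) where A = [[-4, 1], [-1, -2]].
e^{tA} = [[(1 - t)*e^{-3*t}, t*e^{-3*t}], [-t*e^{-3*t}, (t + 1)*e^{-3*t}]]

A has Jordan form J = [[-3, 1], [0, -3]] with A = PJP^{-1}, so e^{tA} = P e^{tJ} P^{-1}.

For a Jordan block J_k(λ), e^{tJ_k(λ)} = e^{λt} · (I + tN + t^2 N^2/2! + ... + t^{k-1} N^{k-1}/(k-1)!) where N is the nilpotent superdiagonal part.

Assembling the blocks and conjugating back gives the entries of e^{tA} as shown above.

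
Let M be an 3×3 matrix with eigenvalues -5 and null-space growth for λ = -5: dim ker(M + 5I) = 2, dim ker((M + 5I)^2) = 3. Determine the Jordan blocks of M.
Jordan blocks: (-5, 2), (-5, 1)

λ = -5: successive nullity increments [2, 1] count blocks of size ≥ k; block sizes are [2, 1].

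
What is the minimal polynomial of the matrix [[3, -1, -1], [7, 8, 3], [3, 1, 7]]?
The characteristic polynomial factors as (x - 6)^3. The minimal polynomial is ∏(x - λ)^{k_λ} where k_λ is the size of the largest Jordan block at λ.

For λ = 6: rank(A - 6I) = 2, and the largest Jordan block has size 3 (the smallest k with rank((A - 6I)^k) = rank((A - 6I)^(k+1))).

So m_A(x) = (x - 6)^3.

m_A(x) = (x - 6)^3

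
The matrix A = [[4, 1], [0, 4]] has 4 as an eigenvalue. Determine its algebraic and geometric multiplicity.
algebraic multiplicity 2, geometric multiplicity 1

The characteristic polynomial is (x - 4)^2, so the factor x - 4 appears with exponent 2: the algebraic multiplicity is 2.

rank(A - 4I) = 1, so the eigenspace has dimension 2 - 1 = 1: the geometric multiplicity is 1.

Since 1 < 2, A is not diagonalizable.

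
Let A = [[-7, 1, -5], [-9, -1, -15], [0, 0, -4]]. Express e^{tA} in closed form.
A has Jordan form J = [[-4, 1, 0], [0, -4, 0], [0, 0, -4]] with A = PJP^{-1}, so e^{tA} = P e^{tJ} P^{-1}.

For a Jordan block J_k(λ), e^{tJ_k(λ)} = e^{λt} · (I + tN + t^2 N^2/2! + ... + t^{k-1} N^{k-1}/(k-1)!) where N is the nilpotent superdiagonal part.

Assembling the blocks and conjugating back gives the entries of e^{tA} as shown above.

e^{tA} = [[(1 - 3*t)*e^{-4*t}, t*e^{-4*t}, -5*t*e^{-4*t}], [-9*t*e^{-4*t}, (3*t + 1)*e^{-4*t}, -15*t*e^{-4*t}], [0, 0, e^{-4*t}]]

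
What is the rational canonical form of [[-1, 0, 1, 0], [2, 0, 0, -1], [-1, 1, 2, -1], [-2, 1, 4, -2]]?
R = [[0, 0, 0, 1], [1, 0, 0, -1], [0, 1, 0, -2], [0, 0, 1, -1]]

The invariant factors of A (the non-unit diagonal entries of the Smith normal form of xI - A over ℚ[x]) are (x + 1)(x^3 + 2x - 1), each dividing the next. The characteristic polynomial is their product, (x + 1)(x^3 + 2x - 1).

The rational canonical form is the block-diagonal matrix of companion matrices C(f_i):
R = [[0, 0, 0, 1], [1, 0, 0, -1], [0, 1, 0, -2], [0, 0, 1, -1]].

Note the characteristic polynomial does not split into linear factors over ℚ, so A has no Jordan form over ℚ; the rational canonical form exists over any field.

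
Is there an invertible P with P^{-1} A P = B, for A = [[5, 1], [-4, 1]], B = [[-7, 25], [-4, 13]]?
Yes.

Two matrices over a field are similar if and only if they have the same invariant factors.

Both A and B have characteristic polynomial (x - 3)^2 and minimal polynomial (x - 3)^2. Computing further, both have invariant factors (x - 3)^2. Hence A and B are similar.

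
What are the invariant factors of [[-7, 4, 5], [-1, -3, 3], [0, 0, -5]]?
The Jordan structure of A has elementary divisors (x + 5)^3. Arranging the block sizes at each eigenvalue in decreasing order and taking row products gives the invariant factors.

Invariant factors (smallest first, each dividing the next): (x + 5)^3.

Check: the last factor (x + 5)^3 is the minimal polynomial, and the product (x + 5)^3 is the characteristic polynomial.

(x + 5)^3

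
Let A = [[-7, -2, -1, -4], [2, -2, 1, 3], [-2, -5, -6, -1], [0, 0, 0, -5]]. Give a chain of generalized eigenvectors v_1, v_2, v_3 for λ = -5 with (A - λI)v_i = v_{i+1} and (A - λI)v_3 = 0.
v_1 = [[0, 0, 1, 0]]^T, v_2 = [[-1, 1, -1, 0]]^T, v_3 = [[1, 0, -2, 0]]^T

We seek v_1 ∈ ker((A + 5I)^3) \ ker((A + 5I)^2), then set v_{i+1} = (A + 5I) v_i.

One such chain is v_1 = [[0, 0, 1, 0]]^T, v_2 = [[-1, 1, -1, 0]]^T, v_3 = [[1, 0, -2, 0]]^T. Check: (A + 5I) v_3 = [[0, 0, 0, 0]]^T = 0.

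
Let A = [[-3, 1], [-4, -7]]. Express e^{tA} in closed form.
e^{tA} = [[(2*t + 1)*e^{-5*t}, t*e^{-5*t}], [-4*t*e^{-5*t}, (1 - 2*t)*e^{-5*t}]]

A has Jordan form J = [[-5, 1], [0, -5]] with A = PJP^{-1}, so e^{tA} = P e^{tJ} P^{-1}.

For a Jordan block J_k(λ), e^{tJ_k(λ)} = e^{λt} · (I + tN + t^2 N^2/2! + ... + t^{k-1} N^{k-1}/(k-1)!) where N is the nilpotent superdiagonal part.

Assembling the blocks and conjugating back gives the entries of e^{tA} as shown above.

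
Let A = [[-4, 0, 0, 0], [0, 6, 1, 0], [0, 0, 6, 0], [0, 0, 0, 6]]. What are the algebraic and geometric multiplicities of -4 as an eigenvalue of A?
The characteristic polynomial is (x - 6)^3(x + 4), so the factor x + 4 appears with exponent 1: the algebraic multiplicity is 1.

rank(A + 4I) = 3, so the eigenspace has dimension 4 - 3 = 1: the geometric multiplicity is 1.

algebraic multiplicity 1, geometric multiplicity 1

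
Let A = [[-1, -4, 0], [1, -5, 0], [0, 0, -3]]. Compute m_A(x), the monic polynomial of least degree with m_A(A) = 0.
The characteristic polynomial factors as (x + 3)^3. The minimal polynomial is ∏(x - λ)^{k_λ} where k_λ is the size of the largest Jordan block at λ.

For λ = -3: rank(A + 3I) = 1, and the largest Jordan block has size 2 (the smallest k with rank((A + 3I)^k) = rank((A + 3I)^(k+1))).

So m_A(x) = (x + 3)^2.

m_A(x) = (x + 3)^2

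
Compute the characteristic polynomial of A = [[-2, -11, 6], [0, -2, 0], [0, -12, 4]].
χ_A(x) = (x - 4)(x + 2)^2

xI - A = [[x + 2, 11, -6], [0, x + 2, 0], [0, 12, x - 4]].

Expanding det(xI - A) along the first row:
det(xI - A) = + (x + 2)·det([[x + 2, 0], [12, x - 4]]) - (11)·det([[0, 0], [0, x - 4]]) + (-6)·det([[0, x + 2], [0, 12]]).

Evaluating gives χ_A(x) = x^3 - 12x - 16 = (x - 4)(x + 2)^2.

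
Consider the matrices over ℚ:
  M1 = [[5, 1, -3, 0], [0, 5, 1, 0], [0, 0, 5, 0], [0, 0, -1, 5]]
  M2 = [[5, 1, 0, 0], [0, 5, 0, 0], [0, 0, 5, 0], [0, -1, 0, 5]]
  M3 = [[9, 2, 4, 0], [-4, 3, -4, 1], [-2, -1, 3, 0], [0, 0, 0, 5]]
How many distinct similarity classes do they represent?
Characteristic polynomials: χ_{M1} = (x - 5)^4, χ_{M2} = (x - 5)^4, χ_{M3} = (x - 5)^4.

{M1, M3}: invariant factors x - 5, (x - 5)^3.

{M2}: invariant factors x - 5, x - 5, (x - 5)^2.

Matrices are similar if and only if their invariant-factor lists agree; the partition into similarity classes is {M1, M3}, {M2}.

2 classes: {M1, M3}, {M2}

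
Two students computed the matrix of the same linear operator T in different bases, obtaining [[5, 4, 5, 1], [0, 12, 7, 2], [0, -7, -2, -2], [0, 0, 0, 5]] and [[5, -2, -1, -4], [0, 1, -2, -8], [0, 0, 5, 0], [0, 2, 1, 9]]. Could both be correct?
Both have characteristic polynomial (x - 5)^4, but the minimal polynomial of A is (x - 5)^3 while the minimal polynomial of B is (x - 5)^2. The minimal polynomial is a similarity invariant, so A and B are not similar.

No.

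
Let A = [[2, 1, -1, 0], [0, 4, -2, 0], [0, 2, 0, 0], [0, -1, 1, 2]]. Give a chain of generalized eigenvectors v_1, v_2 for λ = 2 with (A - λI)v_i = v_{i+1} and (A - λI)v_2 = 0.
v_1 = [[0, 1, 0, -1]]^T, v_2 = [[1, 2, 2, -1]]^T

We seek v_1 ∈ ker((A - 2I)^2) \ ker(A - 2I), then set v_{i+1} = (A - 2I) v_i.

One such chain is v_1 = [[0, 1, 0, -1]]^T, v_2 = [[1, 2, 2, -1]]^T. Check: (A - 2I) v_2 = [[0, 0, 0, 0]]^T = 0.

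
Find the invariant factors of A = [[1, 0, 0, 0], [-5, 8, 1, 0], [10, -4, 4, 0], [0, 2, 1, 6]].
x - 6, (x - 6)^2(x - 1)

The Jordan structure of A has elementary divisors (x - 1), (x - 6)^2, (x - 6). Arranging the block sizes at each eigenvalue in decreasing order and taking row products gives the invariant factors.

Invariant factors (smallest first, each dividing the next): x - 6, (x - 6)^2(x - 1).

Check: the last factor (x - 6)^2(x - 1) is the minimal polynomial, and the product (x - 6)^3(x - 1) is the characteristic polynomial.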